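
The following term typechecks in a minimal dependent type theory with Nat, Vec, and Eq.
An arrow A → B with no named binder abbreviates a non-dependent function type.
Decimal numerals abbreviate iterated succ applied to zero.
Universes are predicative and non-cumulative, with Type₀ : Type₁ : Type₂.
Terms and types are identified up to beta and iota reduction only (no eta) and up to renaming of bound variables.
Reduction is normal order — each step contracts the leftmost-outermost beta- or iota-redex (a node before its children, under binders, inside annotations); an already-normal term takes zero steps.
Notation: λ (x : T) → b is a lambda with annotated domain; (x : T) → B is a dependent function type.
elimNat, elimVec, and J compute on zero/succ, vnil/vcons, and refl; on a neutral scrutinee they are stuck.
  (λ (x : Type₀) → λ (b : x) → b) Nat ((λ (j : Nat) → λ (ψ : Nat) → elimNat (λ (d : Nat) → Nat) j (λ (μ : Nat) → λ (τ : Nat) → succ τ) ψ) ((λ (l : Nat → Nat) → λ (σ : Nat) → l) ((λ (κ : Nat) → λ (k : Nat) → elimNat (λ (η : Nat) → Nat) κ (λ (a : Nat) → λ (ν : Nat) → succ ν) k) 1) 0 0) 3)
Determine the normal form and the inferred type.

resulting normal form:
  4
the term's type:
  Nat


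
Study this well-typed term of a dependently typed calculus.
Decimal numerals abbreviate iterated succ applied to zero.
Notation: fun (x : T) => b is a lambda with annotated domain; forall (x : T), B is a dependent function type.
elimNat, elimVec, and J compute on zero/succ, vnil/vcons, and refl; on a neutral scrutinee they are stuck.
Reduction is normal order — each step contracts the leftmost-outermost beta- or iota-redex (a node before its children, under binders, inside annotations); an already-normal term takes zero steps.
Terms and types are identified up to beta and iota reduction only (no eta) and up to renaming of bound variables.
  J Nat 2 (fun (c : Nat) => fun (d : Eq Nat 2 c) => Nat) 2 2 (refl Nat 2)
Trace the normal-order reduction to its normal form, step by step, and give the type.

normal-order reduction sequence:
  J Nat 2 (fun (c : Nat) => fun (d : Eq Nat 2 c) => Nat) 2 2 (refl Nat 2)
  ~> 2
type:
  Nat


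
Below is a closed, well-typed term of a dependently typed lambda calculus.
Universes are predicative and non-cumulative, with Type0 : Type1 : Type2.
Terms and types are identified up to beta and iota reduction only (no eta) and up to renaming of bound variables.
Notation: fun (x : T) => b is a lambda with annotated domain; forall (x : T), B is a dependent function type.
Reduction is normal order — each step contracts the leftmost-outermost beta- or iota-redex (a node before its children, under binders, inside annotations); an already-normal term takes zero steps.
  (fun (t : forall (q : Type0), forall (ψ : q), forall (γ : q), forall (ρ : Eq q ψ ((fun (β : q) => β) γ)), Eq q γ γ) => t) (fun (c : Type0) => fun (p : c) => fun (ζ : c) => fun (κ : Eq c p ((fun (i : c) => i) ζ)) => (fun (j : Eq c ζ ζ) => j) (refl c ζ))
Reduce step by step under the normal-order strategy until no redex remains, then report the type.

normal-order reduction sequence:
  (fun (t : forall (q : Type0), forall (ψ : q), forall (γ : q), forall (ρ : Eq q ψ ((fun (β : q) => β) γ)), Eq q γ γ) => t) (fun (c : Type0) => fun (p : c) => fun (ζ : c) => fun (κ : Eq c p ((fun (i : c) => i) ζ)) => (fun (j : Eq c ζ ζ) => j) (refl c ζ))
  ~> fun (t : Type0) => fun (q : t) => fun (ψ : t) => fun (γ : Eq t q ((fun (ρ : t) => ρ) ψ)) => (fun (β : Eq t ψ ψ) => β) (refl t ψ)
  ~> fun (t : Type0) => fun (q : t) => fun (ψ : t) => fun (γ : Eq t q ψ) => (fun (ρ : Eq t ψ ψ) => ρ) (refl t ψ)
  ~> fun (t : Type0) => fun (q : t) => fun (ψ : t) => fun (γ : Eq t q ψ) => refl t ψ
type:
  forall (t : Type0), forall (q : t), forall (ψ : t), forall (γ : Eq t q ψ), Eq t ψ ψ


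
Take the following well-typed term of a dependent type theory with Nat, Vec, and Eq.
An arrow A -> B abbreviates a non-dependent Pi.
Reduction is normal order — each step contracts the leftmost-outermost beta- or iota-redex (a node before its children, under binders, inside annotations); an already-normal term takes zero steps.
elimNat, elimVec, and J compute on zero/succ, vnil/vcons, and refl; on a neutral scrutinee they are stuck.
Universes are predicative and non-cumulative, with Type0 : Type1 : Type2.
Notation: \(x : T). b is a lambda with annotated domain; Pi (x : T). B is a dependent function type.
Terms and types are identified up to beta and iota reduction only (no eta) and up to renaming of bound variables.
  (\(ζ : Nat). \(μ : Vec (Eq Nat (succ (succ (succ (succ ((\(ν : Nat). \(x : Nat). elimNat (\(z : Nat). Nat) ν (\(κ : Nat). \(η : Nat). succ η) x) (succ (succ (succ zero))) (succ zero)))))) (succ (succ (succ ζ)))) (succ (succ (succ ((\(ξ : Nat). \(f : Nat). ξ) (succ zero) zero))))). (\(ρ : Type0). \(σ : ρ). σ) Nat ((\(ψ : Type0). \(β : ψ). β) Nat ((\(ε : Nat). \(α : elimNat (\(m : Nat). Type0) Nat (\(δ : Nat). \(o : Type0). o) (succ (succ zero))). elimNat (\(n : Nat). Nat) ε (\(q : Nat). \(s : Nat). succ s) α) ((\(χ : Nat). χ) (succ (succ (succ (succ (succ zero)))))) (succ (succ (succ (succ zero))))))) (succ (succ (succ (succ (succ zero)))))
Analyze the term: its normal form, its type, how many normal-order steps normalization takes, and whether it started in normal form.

resulting normal form:
  \(ζ : Vec (Eq Nat (succ (succ (succ (succ (succ (succ (succ (succ zero)))))))) (succ (succ (succ (succ (succ (succ (succ (succ zero))))))))) (succ (succ (succ (succ zero))))). succ (succ (succ (succ (succ (succ (succ (succ (succ zero))))))))
type:
  Vec (Eq Nat (succ (succ (succ (succ (succ (succ (succ (succ zero)))))))) (succ (succ (succ (succ (succ (succ (succ (succ zero))))))))) (succ (succ (succ (succ zero)))) -> Nat
normal-order step count: 29
started in normal form: no
first contracted redex: a beta-redex


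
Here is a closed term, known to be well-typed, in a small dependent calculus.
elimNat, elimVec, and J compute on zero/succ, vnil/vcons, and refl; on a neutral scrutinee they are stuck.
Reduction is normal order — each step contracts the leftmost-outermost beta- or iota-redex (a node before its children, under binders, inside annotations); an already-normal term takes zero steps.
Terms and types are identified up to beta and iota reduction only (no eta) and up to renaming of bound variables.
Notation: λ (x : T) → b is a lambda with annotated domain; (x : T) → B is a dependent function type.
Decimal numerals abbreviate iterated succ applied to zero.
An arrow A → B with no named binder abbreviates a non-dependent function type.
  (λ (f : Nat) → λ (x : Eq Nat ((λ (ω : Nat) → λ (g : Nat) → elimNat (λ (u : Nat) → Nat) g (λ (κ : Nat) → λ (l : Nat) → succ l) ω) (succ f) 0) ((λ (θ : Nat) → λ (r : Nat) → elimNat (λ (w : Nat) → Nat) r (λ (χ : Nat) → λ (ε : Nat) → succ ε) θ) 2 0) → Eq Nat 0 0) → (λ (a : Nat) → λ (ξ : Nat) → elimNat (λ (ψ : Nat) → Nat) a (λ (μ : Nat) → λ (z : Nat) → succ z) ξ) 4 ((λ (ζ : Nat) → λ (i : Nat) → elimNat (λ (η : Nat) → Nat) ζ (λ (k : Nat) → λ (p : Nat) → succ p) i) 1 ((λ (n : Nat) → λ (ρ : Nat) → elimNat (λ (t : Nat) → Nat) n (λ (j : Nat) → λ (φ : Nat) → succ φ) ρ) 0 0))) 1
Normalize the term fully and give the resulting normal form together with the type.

resulting normal form:
  λ (f : Eq Nat 2 2 → Eq Nat 0 0) → 5
inferred type:
  (Eq Nat 2 2 → Eq Nat 0 0) → Nat
observation: the term reaches its normal form after 31 normal-order steps.


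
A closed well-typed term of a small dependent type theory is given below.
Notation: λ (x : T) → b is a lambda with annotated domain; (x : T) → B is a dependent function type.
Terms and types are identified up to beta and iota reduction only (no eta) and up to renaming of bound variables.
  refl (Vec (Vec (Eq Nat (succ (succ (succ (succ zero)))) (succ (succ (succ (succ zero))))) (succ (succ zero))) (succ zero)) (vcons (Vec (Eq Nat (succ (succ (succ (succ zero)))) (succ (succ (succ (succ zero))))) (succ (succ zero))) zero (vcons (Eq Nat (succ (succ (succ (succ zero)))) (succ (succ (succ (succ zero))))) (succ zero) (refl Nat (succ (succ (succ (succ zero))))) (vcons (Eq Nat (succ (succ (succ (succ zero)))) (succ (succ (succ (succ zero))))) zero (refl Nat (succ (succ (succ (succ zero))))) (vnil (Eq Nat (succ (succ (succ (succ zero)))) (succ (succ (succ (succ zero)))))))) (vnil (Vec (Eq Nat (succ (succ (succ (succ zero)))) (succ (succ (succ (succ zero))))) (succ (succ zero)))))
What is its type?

type:
  Eq (Vec (Vec (Eq Nat (succ (succ (succ (succ zero)))) (succ (succ (succ (succ zero))))) (succ (succ zero))) (succ zero)) (vcons (Vec (Eq Nat (succ (succ (succ (succ zero)))) (succ (succ (succ (succ zero))))) (succ (succ zero))) zero (vcons (Eq Nat (succ (succ (succ (succ zero)))) (succ (succ (succ (succ zero))))) (succ zero) (refl Nat (succ (succ (succ (succ zero))))) (vcons (Eq Nat (succ (succ (succ (succ zero)))) (succ (succ (succ (succ zero))))) zero (refl Nat (succ (succ (succ (succ zero))))) (vnil (Eq Nat (succ (succ (succ (succ zero)))) (succ (succ (succ (succ zero)))))))) (vnil (Vec (Eq Nat (succ (succ (succ (succ zero)))) (succ (succ (succ (succ zero))))) (succ (succ zero))))) (vcons (Vec (Eq Nat (succ (succ (succ (succ zero)))) (succ (succ (succ (succ zero))))) (succ (succ zero))) zero (vcons (Eq Nat (succ (succ (succ (succ zero)))) (succ (succ (succ (succ zero))))) (succ zero) (refl Nat (succ (succ (succ (succ zero))))) (vcons (Eq Nat (succ (succ (succ (succ zero)))) (succ (succ (succ (succ zero))))) zero (refl Nat (succ (succ (succ (succ zero))))) (vnil (Eq Nat (succ (succ (succ (succ zero)))) (succ (succ (succ (succ zero)))))))) (vnil (Vec (Eq Nat (succ (succ (succ (succ zero)))) (succ (succ (succ (succ zero))))) (succ (succ zero)))))


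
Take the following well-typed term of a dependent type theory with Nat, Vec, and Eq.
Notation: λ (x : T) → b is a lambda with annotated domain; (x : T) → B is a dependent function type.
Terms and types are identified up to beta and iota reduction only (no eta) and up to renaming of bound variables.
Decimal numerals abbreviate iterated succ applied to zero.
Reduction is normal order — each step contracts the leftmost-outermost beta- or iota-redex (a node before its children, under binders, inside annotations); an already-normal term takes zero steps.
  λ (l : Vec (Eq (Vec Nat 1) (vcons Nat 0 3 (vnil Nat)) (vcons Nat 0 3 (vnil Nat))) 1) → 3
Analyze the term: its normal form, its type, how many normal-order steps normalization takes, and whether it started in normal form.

normal form:
  λ (l : Vec (Eq (Vec Nat 1) (vcons Nat 0 3 (vnil Nat)) (vcons Nat 0 3 (vnil Nat))) 1) → 3
inferred type:
  (l : Vec (Eq (Vec Nat 1) (vcons Nat 0 3 (vnil Nat)) (vcons Nat 0 3 (vnil Nat))) 1) → Nat
normal-order step count: 0
started in normal form: yes


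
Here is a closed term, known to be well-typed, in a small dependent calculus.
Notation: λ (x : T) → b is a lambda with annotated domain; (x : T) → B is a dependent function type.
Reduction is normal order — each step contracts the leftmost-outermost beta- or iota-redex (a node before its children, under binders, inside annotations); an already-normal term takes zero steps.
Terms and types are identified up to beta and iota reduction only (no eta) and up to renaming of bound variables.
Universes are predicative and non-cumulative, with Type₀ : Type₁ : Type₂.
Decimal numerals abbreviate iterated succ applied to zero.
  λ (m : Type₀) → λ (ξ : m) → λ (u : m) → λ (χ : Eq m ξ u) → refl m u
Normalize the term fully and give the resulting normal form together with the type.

normal form:
  λ (m : Type₀) → λ (ξ : m) → λ (u : m) → λ (χ : Eq m ξ u) → refl m u
type:
  (m : Type₀) → (ξ : m) → (u : m) → (χ : Eq m ξ u) → Eq m u u
observation: no redex remains anywhere in the term; it is its own normal form.


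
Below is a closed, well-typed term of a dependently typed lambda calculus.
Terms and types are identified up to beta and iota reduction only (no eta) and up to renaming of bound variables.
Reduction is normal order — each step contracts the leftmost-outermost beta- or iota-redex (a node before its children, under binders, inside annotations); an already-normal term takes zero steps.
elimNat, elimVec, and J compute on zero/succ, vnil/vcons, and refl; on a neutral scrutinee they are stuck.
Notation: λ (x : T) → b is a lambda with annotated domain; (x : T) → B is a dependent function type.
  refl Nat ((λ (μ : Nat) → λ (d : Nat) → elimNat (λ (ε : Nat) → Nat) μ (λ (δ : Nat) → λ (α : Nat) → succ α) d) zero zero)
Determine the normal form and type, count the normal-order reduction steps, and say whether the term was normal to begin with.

resulting normal form:
  refl Nat zero
inferred type:
  Eq Nat zero zero
reduction steps (normal order): 3
term was already normal: no
first redex: a beta-redex


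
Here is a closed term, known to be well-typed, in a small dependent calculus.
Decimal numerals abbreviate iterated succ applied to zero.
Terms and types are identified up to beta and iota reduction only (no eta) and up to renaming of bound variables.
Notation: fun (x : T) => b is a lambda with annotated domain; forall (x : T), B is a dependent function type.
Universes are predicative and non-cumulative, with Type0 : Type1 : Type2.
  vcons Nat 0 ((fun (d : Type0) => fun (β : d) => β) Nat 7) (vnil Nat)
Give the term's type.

type:
  Vec Nat 1


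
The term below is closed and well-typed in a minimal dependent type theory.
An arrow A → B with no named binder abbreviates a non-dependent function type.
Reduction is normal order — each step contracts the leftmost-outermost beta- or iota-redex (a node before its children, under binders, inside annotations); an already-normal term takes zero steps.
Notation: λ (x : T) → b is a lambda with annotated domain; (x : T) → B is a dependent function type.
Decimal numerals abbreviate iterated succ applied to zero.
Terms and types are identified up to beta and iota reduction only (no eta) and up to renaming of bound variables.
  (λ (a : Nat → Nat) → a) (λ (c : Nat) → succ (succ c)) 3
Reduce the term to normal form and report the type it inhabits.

normal form:
  5
inferred type:
  Nat
observation: 2 normal-order steps separate the term from its normal form.


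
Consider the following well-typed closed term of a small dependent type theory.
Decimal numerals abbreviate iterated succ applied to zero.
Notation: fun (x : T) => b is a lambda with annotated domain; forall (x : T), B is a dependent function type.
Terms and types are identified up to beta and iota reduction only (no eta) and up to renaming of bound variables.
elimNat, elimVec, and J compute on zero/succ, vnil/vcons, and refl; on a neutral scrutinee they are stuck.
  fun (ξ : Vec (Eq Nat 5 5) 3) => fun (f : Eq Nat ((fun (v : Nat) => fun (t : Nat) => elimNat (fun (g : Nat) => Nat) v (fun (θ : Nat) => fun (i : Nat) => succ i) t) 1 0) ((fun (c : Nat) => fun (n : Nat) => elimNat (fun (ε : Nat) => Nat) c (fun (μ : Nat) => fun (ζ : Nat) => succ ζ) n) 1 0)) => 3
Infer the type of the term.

the term's type:
  forall (ξ : Vec (Eq Nat 5 5) 3), forall (f : Eq Nat 1 1), Nat


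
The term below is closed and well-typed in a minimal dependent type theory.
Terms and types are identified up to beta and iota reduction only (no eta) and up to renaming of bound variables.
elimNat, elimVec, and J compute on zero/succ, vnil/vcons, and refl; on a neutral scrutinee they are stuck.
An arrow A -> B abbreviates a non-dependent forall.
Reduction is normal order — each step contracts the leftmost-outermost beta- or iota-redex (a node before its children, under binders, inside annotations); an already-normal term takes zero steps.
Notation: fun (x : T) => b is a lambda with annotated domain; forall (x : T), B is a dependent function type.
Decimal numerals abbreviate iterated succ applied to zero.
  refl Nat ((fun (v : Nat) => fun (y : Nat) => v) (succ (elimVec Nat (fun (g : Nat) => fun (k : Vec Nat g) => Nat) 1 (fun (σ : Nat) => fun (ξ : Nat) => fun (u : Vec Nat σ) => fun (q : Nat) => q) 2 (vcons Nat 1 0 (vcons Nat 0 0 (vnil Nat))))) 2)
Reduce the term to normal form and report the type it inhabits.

normal form:
  refl Nat 2
type:
  Eq Nat 2 2
observation: contracting a beta-redex first, the term normalizes in 13 steps.


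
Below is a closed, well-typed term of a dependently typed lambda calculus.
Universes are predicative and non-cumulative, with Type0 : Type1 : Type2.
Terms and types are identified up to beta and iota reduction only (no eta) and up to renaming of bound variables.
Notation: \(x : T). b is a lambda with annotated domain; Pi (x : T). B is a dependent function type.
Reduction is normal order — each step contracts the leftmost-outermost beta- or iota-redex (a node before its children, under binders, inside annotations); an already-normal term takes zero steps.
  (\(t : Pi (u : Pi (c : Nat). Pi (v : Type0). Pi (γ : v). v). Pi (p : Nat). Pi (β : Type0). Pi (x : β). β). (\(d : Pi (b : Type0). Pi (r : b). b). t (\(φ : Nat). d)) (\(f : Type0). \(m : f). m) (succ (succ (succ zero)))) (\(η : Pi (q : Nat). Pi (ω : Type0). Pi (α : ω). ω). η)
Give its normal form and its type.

reduced normal form:
  \(t : Type0). \(u : t). u
type:
  Pi (t : Type0). Pi (u : t). t
observation: normalization takes exactly 4 steps under the normal-order strategy.


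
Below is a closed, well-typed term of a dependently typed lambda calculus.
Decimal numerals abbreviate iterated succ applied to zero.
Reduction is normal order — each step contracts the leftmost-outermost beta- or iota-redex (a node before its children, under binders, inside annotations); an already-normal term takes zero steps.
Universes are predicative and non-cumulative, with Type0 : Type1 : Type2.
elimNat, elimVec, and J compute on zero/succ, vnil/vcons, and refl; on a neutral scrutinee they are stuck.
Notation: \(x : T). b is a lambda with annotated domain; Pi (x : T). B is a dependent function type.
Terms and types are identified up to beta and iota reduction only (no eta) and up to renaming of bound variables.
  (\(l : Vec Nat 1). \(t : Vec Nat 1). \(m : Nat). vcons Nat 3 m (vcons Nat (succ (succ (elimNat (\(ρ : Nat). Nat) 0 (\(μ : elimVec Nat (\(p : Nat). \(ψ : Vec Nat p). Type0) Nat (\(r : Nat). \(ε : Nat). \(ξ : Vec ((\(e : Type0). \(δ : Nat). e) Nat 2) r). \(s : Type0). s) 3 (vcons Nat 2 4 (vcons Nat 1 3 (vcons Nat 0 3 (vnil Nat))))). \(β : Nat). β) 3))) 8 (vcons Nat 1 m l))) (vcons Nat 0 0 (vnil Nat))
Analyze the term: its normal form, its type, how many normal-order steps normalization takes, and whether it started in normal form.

normal form:
  \(l : Vec Nat 1). \(t : Nat). vcons Nat 3 t (vcons Nat 2 8 (vcons Nat 1 t (vcons Nat 0 0 (vnil Nat))))
inferred type:
  Pi (l : Vec Nat 1). Pi (t : Nat). Vec Nat 4
normal-order step count: 11
started in normal form: no
first redex: a beta-redex


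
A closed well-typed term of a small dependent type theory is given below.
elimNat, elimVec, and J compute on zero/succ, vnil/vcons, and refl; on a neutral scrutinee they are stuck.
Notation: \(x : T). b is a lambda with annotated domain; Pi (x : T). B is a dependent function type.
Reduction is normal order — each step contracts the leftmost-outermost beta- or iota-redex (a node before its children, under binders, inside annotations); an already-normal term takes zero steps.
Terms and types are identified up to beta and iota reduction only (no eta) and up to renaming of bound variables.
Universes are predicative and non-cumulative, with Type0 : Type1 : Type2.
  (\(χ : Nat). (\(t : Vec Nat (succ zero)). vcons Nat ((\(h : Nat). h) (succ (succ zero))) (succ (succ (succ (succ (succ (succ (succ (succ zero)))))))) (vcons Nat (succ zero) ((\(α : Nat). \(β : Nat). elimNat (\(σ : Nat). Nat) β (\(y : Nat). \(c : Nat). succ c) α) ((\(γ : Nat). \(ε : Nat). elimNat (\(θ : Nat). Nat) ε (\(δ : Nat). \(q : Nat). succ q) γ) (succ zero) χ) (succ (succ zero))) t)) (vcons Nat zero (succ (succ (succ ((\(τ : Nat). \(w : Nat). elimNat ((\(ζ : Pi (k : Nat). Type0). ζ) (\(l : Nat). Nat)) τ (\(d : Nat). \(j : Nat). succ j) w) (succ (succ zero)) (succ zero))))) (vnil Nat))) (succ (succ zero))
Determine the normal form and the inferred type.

normal form:
  vcons Nat (succ (succ zero)) (succ (succ (succ (succ (succ (succ (succ (succ zero)))))))) (vcons Nat (succ zero) (succ (succ (succ (succ (succ zero))))) (vcons Nat zero (succ (succ (succ (succ (succ (succ zero)))))) (vnil Nat)))
inferred type:
  Vec Nat (succ (succ (succ zero)))
observation: contracting a beta-redex first, the term normalizes in 27 steps.


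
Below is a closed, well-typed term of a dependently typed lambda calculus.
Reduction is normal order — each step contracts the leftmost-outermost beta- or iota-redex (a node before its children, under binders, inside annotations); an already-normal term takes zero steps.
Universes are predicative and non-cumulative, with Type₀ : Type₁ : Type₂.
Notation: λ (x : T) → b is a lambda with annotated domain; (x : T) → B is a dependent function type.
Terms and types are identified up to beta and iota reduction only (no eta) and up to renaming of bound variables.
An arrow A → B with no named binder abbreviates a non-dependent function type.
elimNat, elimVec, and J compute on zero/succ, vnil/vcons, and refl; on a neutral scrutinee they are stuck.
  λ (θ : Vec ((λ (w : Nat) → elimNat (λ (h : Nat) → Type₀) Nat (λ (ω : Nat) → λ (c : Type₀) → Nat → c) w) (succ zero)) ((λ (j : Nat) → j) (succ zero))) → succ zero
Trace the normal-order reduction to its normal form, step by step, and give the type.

normal-order reduction sequence:
  λ (θ : Vec ((λ (w : Nat) → elimNat (λ (h : Nat) → Type₀) Nat (λ (ω : Nat) → λ (c : Type₀) → Nat → c) w) (succ zero)) ((λ (j : Nat) → j) (succ zero))) → succ zero
  ~> λ (θ : Vec (elimNat (λ (w : Nat) → Type₀) Nat (λ (h : Nat) → λ (ω : Type₀) → Nat → ω) (succ zero)) ((λ (c : Nat) → c) (succ zero))) → succ zero
  ~> λ (θ : Vec ((λ (w : Nat) → λ (h : Type₀) → Nat → h) zero (elimNat (λ (ω : Nat) → Type₀) Nat (λ (c : Nat) → λ (j : Type₀) → Nat → j) zero)) ((λ (α : Nat) → α) (succ zero))) → succ zero
  ~> λ (θ : Vec ((λ (w : Type₀) → Nat → w) (elimNat (λ (h : Nat) → Type₀) Nat (λ (ω : Nat) → λ (c : Type₀) → Nat → c) zero)) ((λ (j : Nat) → j) (succ zero))) → succ zero
  ~> λ (θ : Vec (Nat → elimNat (λ (w : Nat) → Type₀) Nat (λ (h : Nat) → λ (ω : Type₀) → Nat → ω) zero) ((λ (c : Nat) → c) (succ zero))) → succ zero
  ~> λ (θ : Vec (Nat → Nat) ((λ (w : Nat) → w) (succ zero))) → succ zero
  ~> λ (θ : Vec (Nat → Nat) (succ zero)) → succ zero
inferred type:
  Vec (Nat → Nat) (succ zero) → Nat


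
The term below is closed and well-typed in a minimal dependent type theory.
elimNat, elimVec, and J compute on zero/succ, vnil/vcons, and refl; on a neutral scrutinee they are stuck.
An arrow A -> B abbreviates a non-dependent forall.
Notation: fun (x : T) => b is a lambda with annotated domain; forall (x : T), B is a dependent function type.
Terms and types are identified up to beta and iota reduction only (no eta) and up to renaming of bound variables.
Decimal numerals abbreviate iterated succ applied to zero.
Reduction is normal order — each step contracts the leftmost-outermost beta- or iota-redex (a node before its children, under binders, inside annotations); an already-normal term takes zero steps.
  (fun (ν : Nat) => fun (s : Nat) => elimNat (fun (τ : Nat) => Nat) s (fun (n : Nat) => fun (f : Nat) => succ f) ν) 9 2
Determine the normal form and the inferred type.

reduced normal form:
  11
inferred type:
  Nat


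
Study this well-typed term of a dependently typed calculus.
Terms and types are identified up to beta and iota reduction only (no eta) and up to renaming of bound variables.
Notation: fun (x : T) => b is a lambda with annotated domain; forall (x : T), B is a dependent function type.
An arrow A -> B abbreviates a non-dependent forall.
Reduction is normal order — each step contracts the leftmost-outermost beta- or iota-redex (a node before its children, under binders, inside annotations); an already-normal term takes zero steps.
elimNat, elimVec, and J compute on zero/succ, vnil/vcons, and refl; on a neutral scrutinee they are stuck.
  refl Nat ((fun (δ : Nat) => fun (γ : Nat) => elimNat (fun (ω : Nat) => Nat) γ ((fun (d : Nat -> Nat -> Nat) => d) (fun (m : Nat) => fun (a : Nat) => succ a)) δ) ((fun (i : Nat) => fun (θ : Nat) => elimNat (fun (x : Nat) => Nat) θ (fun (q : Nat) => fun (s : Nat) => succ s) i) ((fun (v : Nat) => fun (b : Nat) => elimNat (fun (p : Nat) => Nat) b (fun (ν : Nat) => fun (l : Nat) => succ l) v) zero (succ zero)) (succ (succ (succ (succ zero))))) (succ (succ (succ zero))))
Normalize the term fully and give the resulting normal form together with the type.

normal form:
  refl Nat (succ (succ (succ (succ (succ (succ (succ (succ zero))))))))
the term's type:
  Eq Nat (succ (succ (succ (succ (succ (succ (succ (succ zero)))))))) (succ (succ (succ (succ (succ (succ (succ (succ zero))))))))


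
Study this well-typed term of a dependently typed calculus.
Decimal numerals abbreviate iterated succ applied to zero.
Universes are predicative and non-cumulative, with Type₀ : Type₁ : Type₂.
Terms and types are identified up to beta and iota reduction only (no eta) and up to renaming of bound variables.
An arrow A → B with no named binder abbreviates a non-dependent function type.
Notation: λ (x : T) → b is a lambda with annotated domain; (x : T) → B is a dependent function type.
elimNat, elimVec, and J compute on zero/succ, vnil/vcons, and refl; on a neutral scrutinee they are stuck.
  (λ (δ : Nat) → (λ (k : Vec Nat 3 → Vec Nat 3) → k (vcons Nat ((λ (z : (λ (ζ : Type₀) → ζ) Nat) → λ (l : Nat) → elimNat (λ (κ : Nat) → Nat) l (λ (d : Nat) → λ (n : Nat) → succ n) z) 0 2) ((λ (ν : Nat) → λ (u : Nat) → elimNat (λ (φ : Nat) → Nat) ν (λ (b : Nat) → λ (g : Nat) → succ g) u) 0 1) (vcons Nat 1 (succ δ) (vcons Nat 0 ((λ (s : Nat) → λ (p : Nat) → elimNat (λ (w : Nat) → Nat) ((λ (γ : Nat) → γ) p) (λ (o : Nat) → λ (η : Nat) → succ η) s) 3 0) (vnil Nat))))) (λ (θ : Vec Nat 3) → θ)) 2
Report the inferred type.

type:
  Vec Nat 3


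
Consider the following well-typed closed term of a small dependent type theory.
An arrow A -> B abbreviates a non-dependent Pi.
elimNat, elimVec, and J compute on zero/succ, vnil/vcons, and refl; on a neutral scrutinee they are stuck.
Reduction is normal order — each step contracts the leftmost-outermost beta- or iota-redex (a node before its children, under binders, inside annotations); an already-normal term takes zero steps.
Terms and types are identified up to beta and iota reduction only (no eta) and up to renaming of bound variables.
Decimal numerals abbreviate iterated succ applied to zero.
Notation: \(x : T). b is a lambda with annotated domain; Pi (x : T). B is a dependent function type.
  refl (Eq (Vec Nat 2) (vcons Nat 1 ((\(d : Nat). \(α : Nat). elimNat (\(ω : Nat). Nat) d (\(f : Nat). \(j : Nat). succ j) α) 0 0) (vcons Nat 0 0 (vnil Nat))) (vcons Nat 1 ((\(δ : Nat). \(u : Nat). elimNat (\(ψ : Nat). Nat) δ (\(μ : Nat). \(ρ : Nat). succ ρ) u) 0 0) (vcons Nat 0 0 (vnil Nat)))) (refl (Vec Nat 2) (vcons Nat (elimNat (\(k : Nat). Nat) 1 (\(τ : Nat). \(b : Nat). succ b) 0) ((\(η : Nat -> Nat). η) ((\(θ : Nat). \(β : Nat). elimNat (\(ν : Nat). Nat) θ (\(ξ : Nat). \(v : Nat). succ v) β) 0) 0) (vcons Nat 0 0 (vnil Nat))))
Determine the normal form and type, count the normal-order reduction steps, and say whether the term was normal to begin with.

reduced normal form:
  refl (Eq (Vec Nat 2) (vcons Nat 1 0 (vcons Nat 0 0 (vnil Nat))) (vcons Nat 1 0 (vcons Nat 0 0 (vnil Nat)))) (refl (Vec Nat 2) (vcons Nat 1 0 (vcons Nat 0 0 (vnil Nat))))
the term's type:
  Eq (Eq (Vec Nat 2) (vcons Nat 1 0 (vcons Nat 0 0 (vnil Nat))) (vcons Nat 1 0 (vcons Nat 0 0 (vnil Nat)))) (refl (Vec Nat 2) (vcons Nat 1 0 (vcons Nat 0 0 (vnil Nat)))) (refl (Vec Nat 2) (vcons Nat 1 0 (vcons Nat 0 0 (vnil Nat))))
normal-order step count: 11
already normal: no
first contracted redex: a beta-redex


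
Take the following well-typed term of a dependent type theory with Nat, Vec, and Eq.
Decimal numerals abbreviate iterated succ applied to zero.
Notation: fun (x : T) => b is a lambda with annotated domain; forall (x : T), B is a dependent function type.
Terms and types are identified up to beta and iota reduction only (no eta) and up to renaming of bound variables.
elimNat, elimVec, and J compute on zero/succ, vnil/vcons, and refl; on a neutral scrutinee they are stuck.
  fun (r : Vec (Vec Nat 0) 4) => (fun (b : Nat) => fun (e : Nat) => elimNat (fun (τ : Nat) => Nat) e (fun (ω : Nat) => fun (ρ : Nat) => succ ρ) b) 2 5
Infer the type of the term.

type:
  forall (r : Vec (Vec Nat 0) 4), Nat


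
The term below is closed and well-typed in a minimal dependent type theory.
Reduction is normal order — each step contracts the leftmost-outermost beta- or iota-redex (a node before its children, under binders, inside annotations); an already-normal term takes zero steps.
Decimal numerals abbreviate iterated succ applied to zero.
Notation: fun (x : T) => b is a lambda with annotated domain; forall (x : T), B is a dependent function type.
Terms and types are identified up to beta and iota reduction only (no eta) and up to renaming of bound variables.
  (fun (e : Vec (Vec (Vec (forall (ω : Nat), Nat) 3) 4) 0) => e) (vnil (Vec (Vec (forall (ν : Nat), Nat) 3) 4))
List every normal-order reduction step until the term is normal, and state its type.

normal-order reduction sequence:
  (fun (e : Vec (Vec (Vec (forall (ω : Nat), Nat) 3) 4) 0) => e) (vnil (Vec (Vec (forall (ν : Nat), Nat) 3) 4))
  ~> vnil (Vec (Vec (forall (e : Nat), Nat) 3) 4)
type:
  Vec (Vec (Vec (forall (e : Nat), Nat) 3) 4) 0


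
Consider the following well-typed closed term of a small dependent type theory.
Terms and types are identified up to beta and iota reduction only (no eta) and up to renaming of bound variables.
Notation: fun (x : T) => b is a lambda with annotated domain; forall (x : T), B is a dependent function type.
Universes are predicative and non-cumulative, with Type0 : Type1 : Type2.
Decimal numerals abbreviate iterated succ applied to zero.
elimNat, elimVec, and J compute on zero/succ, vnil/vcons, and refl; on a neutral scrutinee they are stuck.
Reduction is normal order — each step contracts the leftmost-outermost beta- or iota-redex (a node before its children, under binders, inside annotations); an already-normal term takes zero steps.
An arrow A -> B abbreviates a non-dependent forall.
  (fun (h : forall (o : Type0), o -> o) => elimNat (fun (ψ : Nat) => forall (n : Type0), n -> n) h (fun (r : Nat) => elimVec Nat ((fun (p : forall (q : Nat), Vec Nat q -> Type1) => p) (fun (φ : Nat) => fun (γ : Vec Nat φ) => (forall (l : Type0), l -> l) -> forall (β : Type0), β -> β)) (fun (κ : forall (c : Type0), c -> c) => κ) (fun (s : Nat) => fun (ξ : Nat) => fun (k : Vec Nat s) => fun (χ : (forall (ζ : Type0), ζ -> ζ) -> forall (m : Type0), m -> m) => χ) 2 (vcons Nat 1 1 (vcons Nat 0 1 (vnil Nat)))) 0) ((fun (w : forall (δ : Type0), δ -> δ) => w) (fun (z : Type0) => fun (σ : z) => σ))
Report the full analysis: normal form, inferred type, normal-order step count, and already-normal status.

normal form:
  fun (h : Type0) => fun (o : h) => o
type:
  forall (h : Type0), h -> h
normal-order step count: 3
already normal: no
first contracted redex: a beta-redex


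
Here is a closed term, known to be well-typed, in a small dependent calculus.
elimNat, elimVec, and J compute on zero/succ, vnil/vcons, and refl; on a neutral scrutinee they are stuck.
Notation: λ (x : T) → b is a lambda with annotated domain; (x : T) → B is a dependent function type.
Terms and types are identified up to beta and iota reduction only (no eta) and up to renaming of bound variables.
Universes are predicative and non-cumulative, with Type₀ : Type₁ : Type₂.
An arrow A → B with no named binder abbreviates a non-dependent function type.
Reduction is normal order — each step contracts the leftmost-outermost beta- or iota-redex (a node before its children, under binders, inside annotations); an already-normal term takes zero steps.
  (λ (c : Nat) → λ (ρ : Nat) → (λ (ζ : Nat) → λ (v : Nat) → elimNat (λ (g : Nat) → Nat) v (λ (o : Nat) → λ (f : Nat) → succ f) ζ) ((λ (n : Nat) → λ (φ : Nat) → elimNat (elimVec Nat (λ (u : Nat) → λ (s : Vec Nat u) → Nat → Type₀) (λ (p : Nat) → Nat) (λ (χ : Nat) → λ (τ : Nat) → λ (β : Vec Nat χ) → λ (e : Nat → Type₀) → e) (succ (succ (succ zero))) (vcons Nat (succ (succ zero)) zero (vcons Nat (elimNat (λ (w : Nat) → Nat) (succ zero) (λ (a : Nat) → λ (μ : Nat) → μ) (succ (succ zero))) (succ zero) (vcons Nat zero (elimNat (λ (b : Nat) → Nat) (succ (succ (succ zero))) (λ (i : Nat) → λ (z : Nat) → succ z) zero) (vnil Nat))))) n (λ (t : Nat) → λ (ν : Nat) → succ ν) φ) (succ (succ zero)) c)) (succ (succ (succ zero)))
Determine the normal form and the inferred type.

normal form:
  λ (c : Nat) → λ (ρ : Nat) → succ (succ (succ (succ (succ ρ))))
inferred type:
  Nat → Nat → Nat
observation: the leftmost-outermost redex is a beta-redex, and normalization takes 30 steps.


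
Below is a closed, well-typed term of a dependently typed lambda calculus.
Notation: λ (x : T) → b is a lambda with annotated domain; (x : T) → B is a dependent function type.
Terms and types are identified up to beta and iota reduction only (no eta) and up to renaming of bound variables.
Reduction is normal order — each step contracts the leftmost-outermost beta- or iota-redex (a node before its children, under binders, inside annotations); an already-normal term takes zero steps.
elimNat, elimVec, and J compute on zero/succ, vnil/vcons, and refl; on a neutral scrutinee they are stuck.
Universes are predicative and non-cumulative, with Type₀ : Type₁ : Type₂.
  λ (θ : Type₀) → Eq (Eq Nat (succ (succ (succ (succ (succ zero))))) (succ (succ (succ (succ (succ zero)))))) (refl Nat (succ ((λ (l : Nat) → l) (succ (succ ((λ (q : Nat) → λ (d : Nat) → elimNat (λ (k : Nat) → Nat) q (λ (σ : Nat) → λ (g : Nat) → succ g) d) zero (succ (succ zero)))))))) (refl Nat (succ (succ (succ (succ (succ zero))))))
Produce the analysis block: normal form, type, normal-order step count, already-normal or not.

resulting normal form:
  λ (θ : Type₀) → Eq (Eq Nat (succ (succ (succ (succ (succ zero))))) (succ (succ (succ (succ (succ zero)))))) (refl Nat (succ (succ (succ (succ (succ zero)))))) (refl Nat (succ (succ (succ (succ (succ zero))))))
inferred type:
  (θ : Type₀) → Type₀
reduction steps (normal order): 10
term was already normal: no
first contracted redex: a beta-redex


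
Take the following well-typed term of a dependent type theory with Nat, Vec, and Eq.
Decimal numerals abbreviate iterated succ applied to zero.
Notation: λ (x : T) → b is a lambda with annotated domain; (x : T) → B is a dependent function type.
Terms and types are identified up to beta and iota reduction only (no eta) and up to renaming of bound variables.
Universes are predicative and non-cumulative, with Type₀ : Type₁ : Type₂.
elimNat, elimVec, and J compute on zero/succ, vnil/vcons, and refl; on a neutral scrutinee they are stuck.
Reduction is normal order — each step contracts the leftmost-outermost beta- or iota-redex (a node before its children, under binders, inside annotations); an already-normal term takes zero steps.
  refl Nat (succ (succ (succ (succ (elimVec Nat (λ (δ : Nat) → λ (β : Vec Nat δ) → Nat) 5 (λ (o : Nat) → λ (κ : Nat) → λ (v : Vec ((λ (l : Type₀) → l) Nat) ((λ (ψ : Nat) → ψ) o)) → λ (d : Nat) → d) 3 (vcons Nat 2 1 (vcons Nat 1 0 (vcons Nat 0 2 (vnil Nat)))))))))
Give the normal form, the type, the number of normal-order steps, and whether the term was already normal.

normal form:
  refl Nat 9
type:
  Eq Nat 9 9
normal-order step count: 16
term was already normal: no
first contracted redex: an elimVec iota-redex


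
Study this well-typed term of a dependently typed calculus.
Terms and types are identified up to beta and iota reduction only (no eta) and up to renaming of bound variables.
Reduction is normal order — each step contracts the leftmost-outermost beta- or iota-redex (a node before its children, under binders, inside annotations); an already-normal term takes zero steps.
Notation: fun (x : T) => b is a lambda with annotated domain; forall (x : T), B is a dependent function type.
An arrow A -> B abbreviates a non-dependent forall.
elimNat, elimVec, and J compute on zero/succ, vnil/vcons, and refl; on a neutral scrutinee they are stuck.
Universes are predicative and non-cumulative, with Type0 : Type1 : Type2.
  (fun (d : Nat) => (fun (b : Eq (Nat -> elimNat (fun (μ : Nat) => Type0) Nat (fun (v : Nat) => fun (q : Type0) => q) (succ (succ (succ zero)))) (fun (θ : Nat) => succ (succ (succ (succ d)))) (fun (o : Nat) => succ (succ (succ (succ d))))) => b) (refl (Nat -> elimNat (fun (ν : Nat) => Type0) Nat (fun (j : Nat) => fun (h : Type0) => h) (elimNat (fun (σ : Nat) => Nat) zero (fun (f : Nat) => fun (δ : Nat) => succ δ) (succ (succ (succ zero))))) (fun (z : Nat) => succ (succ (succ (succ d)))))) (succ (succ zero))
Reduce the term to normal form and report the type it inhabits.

normal form:
  refl (Nat -> Nat) (fun (d : Nat) => succ (succ (succ (succ (succ (succ zero))))))
inferred type:
  Eq (Nat -> Nat) (fun (d : Nat) => succ (succ (succ (succ (succ (succ zero)))))) (fun (b : Nat) => succ (succ (succ (succ (succ (succ zero))))))
observation: contracting a beta-redex first, the term normalizes in 22 steps.


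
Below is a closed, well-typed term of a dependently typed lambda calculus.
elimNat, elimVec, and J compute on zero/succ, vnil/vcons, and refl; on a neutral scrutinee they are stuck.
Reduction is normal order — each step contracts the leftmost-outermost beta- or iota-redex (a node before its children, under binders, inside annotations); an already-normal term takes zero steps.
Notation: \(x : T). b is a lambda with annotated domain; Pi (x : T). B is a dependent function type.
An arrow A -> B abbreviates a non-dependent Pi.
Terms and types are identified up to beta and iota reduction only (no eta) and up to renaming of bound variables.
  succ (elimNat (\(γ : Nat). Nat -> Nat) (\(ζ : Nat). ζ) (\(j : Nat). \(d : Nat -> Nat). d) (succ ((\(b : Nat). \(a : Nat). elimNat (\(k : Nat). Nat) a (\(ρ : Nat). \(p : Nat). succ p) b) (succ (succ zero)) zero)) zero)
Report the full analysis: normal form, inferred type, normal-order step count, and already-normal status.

normal form:
  succ zero
type:
  Nat
steps to reach normal form (normal order): 20
term was already normal: no
first redex: an elimNat iota-redex


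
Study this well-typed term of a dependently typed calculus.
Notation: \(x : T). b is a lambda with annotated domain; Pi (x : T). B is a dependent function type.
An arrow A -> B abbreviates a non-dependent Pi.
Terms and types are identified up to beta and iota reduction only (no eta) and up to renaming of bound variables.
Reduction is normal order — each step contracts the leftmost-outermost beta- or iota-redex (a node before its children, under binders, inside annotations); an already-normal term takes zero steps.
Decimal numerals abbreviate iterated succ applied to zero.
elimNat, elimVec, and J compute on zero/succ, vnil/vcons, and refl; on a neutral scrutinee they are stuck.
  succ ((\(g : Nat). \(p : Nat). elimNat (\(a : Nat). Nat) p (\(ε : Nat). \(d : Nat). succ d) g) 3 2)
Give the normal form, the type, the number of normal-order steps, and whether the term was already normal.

normal form:
  6
the term's type:
  Nat
reduction steps (normal order): 12
term was already normal: no
first redex: a beta-redex
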